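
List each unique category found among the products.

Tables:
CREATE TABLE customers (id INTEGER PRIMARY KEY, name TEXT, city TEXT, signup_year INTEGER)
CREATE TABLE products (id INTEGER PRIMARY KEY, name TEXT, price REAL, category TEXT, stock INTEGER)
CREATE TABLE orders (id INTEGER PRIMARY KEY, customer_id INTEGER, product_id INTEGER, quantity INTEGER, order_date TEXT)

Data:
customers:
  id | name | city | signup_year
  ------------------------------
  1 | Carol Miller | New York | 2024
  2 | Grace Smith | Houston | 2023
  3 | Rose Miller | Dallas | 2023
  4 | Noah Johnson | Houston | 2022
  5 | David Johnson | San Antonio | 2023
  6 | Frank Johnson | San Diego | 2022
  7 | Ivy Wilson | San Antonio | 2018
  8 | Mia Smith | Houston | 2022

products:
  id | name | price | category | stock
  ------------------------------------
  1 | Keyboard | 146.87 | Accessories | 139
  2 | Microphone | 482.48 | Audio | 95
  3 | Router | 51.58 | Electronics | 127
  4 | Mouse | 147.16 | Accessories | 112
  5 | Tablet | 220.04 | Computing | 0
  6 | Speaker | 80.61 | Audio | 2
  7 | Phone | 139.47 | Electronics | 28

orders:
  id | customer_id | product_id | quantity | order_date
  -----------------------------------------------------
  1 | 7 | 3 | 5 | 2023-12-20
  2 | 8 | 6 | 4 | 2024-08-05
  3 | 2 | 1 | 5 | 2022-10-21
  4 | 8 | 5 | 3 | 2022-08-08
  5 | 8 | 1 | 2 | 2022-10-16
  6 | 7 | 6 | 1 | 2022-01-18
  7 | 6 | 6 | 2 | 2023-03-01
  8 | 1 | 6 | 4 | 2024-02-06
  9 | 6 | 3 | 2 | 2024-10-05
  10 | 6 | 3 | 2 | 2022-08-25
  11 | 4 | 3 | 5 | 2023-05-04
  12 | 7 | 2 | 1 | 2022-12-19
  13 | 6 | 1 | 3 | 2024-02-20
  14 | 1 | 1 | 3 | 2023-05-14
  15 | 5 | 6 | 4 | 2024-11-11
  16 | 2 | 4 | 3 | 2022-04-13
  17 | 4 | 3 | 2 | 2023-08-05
SELECT DISTINCT category FROM products

Execution result:
category
Accessories
Audio
Electronics
Computing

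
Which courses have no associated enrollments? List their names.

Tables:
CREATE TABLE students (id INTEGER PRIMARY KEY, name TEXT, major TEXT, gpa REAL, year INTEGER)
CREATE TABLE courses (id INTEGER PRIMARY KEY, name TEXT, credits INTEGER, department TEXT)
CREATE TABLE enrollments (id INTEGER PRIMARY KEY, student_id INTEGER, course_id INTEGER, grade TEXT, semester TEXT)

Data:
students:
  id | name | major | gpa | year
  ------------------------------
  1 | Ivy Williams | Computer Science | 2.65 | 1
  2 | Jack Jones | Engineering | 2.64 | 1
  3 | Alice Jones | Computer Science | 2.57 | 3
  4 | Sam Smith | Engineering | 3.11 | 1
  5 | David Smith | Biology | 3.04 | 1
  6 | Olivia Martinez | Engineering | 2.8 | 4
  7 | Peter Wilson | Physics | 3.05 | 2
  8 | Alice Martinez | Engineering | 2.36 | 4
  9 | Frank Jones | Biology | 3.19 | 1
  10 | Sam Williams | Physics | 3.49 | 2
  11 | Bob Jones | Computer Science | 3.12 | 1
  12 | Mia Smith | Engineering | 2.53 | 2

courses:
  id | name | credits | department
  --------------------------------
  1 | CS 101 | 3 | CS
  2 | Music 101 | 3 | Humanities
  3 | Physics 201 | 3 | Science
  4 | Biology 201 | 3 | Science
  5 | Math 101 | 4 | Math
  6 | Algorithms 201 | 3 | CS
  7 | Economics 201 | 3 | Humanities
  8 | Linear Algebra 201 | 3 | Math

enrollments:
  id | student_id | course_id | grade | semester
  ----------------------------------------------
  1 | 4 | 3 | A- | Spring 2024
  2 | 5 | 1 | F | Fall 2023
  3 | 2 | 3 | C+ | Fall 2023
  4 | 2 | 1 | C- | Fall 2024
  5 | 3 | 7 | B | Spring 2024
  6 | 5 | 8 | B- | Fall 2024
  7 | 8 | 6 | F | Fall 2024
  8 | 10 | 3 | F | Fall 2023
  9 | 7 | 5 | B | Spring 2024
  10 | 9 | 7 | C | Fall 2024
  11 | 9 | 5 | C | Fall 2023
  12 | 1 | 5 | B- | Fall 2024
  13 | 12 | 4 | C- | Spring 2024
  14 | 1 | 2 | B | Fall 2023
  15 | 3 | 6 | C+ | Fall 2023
SELECT p.name FROM courses p LEFT JOIN enrollments c ON c.course_id = p.id WHERE c.id IS NULL

Execution result:
(no rows)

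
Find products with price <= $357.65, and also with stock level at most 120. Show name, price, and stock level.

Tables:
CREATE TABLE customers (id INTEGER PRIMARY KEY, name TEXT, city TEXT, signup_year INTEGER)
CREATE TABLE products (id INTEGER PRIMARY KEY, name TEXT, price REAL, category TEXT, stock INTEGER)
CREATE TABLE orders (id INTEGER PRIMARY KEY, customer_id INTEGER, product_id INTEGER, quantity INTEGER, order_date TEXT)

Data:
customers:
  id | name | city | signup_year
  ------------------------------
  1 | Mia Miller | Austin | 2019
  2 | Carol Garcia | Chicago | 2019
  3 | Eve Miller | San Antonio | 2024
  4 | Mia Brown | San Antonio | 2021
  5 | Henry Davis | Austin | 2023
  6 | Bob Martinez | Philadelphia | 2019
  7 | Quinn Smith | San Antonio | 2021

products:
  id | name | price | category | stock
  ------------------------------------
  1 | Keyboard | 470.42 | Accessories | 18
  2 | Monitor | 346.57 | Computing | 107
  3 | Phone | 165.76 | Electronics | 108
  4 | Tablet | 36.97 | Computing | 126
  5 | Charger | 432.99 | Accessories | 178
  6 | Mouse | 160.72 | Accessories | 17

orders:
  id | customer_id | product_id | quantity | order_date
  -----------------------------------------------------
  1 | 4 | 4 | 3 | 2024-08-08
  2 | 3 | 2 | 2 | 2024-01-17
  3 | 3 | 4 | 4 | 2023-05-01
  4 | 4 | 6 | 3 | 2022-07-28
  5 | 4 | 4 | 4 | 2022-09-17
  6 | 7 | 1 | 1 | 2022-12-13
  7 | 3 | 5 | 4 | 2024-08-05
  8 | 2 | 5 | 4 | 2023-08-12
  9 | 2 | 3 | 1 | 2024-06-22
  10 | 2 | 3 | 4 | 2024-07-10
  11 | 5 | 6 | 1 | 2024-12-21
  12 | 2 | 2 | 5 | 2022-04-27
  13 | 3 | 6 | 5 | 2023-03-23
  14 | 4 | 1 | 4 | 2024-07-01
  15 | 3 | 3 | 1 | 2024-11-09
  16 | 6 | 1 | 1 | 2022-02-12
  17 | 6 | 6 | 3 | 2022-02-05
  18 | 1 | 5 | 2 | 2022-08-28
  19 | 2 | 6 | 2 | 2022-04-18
SELECT name, price, stock FROM products WHERE price <= 357.65 AND stock <= 120

Execution result:
name | price | stock
Monitor | 346.57 | 107
Phone | 165.76 | 108
Mouse | 160.72 | 17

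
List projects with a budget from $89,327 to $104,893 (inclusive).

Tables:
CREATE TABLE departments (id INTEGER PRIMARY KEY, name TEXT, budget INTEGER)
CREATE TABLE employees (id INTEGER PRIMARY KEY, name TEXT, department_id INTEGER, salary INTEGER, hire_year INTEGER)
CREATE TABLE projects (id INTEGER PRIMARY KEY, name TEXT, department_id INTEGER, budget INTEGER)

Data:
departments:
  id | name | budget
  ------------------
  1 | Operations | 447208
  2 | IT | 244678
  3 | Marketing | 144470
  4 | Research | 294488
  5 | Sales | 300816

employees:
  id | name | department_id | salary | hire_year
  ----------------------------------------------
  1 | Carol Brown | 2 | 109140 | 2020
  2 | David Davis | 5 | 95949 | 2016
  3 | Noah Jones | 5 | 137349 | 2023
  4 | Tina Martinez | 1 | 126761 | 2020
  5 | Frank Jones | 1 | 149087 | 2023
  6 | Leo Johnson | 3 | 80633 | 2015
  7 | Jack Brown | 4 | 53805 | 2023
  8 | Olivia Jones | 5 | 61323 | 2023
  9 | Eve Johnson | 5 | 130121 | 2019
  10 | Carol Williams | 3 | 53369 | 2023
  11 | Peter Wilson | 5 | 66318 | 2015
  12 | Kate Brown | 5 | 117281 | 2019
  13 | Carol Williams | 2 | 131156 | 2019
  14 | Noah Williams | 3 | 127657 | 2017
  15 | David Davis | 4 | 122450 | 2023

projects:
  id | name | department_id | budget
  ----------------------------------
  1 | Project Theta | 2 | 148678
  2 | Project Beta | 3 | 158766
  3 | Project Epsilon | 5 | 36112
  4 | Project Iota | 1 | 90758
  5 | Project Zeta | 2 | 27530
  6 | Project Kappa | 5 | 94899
SELECT name, budget FROM projects WHERE budget BETWEEN 89327 AND 104893

Execution result:
name | budget
Project Iota | 90758
Project Kappa | 94899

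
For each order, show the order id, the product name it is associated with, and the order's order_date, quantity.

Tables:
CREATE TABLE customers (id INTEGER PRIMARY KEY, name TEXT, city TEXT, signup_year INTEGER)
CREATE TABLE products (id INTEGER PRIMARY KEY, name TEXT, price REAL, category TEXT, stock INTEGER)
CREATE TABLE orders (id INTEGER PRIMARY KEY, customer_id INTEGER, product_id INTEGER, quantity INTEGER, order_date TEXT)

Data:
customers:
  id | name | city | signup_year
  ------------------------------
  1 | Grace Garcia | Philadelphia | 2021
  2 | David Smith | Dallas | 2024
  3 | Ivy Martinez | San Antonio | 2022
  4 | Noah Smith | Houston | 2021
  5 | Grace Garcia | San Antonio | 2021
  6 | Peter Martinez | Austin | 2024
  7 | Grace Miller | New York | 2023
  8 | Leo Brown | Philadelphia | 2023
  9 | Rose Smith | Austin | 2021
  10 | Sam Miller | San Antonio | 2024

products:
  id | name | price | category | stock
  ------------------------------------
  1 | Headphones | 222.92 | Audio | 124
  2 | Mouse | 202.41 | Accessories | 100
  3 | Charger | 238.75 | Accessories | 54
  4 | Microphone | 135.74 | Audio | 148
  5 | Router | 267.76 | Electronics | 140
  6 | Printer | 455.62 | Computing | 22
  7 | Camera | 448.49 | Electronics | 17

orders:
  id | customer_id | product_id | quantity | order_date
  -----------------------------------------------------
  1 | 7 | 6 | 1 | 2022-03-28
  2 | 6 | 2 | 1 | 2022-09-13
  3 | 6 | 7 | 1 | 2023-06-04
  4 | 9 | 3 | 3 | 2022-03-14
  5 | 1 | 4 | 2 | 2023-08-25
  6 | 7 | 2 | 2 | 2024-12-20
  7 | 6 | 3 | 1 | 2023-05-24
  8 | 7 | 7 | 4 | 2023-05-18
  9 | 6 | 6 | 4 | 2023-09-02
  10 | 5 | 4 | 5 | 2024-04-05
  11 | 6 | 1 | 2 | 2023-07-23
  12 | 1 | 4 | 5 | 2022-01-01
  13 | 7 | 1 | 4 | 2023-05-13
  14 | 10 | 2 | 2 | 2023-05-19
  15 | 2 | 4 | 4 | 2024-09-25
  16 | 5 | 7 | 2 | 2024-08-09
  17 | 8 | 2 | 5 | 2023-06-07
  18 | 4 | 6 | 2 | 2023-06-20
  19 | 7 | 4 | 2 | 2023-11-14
SELECT c.id, p.name AS product, c.order_date, c.quantity FROM orders c JOIN products p ON c.product_id = p.id

Execution result:
id | product | order_date | quantity
1 | Printer | 2022-03-28 | 1
2 | Mouse | 2022-09-13 | 1
3 | Camera | 2023-06-04 | 1
4 | Charger | 2022-03-14 | 3
5 | Microphone | 2023-08-25 | 2
6 | Mouse | 2024-12-20 | 2
7 | Charger | 2023-05-24 | 1
8 | Camera | 2023-05-18 | 4
9 | Printer | 2023-09-02 | 4
10 | Microphone | 2024-04-05 | 5
11 | Headphones | 2023-07-23 | 2
12 | Microphone | 2022-01-01 | 5
13 | Headphones | 2023-05-13 | 4
14 | Mouse | 2023-05-19 | 2
15 | Microphone | 2024-09-25 | 4
16 | Camera | 2024-08-09 | 2
17 | Mouse | 2023-06-07 | 5
18 | Printer | 2023-06-20 | 2
19 | Microphone | 2023-11-14 | 2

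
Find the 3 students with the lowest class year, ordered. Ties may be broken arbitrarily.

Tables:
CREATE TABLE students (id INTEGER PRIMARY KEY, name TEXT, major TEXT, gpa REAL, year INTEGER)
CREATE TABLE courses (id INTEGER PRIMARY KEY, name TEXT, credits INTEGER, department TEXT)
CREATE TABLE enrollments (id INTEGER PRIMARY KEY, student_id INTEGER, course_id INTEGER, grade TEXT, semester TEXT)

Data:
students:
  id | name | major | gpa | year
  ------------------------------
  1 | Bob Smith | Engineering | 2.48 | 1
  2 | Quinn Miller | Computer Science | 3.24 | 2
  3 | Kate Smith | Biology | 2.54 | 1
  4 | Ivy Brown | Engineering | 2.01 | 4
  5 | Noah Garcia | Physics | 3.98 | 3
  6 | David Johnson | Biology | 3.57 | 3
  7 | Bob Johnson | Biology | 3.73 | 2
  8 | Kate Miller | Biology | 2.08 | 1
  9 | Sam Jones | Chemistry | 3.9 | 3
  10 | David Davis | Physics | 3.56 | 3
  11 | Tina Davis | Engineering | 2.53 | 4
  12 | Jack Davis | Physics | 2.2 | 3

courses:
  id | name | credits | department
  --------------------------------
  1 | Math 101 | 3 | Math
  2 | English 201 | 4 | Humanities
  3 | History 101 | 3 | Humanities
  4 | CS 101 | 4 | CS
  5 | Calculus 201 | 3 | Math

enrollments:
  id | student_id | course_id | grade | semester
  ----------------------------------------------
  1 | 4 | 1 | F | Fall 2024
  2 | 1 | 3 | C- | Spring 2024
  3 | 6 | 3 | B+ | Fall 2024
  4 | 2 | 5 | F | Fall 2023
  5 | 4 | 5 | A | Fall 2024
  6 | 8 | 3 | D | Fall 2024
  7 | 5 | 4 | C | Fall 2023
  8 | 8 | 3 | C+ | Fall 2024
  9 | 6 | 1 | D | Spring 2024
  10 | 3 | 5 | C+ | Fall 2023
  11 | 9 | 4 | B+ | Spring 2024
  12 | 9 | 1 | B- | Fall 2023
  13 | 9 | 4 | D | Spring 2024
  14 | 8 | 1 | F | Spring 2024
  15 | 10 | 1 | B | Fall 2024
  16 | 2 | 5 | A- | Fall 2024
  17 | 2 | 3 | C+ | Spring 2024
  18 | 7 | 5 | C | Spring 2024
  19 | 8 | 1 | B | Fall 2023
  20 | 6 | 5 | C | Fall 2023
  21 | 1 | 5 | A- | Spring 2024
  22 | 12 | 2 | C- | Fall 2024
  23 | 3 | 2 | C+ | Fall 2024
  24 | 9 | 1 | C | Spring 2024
SELECT name, year FROM students ORDER BY year ASC LIMIT 3

Execution result:
name | year
Bob Smith | 1
Kate Smith | 1
Kate Miller | 1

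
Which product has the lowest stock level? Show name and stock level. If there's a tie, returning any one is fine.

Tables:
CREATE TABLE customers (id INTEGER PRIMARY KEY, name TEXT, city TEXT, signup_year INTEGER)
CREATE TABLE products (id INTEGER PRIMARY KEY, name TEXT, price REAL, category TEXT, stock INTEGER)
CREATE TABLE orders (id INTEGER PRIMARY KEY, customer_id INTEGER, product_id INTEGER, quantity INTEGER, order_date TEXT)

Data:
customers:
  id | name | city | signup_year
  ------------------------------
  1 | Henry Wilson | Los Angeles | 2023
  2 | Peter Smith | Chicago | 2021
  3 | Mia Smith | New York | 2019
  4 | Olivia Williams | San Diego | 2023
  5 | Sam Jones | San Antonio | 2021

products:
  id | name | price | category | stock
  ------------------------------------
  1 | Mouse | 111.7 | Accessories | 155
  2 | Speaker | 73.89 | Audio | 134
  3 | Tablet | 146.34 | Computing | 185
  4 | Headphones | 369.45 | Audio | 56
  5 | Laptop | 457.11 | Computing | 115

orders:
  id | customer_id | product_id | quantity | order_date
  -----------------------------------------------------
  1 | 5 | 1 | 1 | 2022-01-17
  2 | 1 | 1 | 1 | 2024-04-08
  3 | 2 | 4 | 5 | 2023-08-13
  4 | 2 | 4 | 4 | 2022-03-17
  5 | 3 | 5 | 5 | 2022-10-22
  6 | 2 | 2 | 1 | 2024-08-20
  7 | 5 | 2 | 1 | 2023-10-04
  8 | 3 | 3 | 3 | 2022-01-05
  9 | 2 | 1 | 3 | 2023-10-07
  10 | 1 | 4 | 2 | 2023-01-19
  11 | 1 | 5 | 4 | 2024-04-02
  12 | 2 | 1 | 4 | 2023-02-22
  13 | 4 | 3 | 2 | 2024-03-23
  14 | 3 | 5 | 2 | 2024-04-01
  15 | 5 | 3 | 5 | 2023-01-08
SELECT name, stock FROM products ORDER BY stock ASC LIMIT 1

Execution result:
name | stock
Headphones | 56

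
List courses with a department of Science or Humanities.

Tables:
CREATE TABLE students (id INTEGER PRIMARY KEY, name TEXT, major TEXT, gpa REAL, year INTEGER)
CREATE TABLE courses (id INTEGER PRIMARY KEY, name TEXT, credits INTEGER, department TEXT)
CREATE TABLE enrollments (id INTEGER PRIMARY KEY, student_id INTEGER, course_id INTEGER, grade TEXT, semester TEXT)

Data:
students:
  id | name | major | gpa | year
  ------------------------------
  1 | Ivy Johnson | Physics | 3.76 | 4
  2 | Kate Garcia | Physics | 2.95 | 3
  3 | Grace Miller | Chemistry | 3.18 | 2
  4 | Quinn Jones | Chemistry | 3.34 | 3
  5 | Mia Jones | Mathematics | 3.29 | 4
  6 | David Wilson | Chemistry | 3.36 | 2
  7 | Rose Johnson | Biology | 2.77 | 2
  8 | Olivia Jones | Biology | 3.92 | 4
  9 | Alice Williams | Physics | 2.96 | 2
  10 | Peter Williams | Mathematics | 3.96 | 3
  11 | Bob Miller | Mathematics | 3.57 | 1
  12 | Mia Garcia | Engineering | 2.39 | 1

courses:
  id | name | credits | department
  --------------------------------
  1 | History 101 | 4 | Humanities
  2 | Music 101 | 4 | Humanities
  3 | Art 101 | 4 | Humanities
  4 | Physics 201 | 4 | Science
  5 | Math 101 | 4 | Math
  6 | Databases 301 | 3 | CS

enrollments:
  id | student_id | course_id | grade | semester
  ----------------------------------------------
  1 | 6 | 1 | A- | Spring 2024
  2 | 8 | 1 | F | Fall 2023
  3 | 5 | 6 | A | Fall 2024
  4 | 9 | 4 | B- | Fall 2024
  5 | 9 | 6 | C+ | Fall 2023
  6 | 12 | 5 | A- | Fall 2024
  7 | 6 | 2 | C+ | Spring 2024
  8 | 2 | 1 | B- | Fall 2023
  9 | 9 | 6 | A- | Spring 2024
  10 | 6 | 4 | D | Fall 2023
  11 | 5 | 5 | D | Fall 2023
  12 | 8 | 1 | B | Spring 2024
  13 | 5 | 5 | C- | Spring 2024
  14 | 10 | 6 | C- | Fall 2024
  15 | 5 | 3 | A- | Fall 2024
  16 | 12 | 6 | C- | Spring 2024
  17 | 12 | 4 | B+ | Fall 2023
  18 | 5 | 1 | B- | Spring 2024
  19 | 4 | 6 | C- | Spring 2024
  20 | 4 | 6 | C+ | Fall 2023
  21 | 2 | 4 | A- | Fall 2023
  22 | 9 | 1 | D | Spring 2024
SELECT name, department FROM courses WHERE department IN ('Science', 'Humanities')

Execution result:
name | department
History 101 | Humanities
Music 101 | Humanities
Art 101 | Humanities
Physics 201 | Science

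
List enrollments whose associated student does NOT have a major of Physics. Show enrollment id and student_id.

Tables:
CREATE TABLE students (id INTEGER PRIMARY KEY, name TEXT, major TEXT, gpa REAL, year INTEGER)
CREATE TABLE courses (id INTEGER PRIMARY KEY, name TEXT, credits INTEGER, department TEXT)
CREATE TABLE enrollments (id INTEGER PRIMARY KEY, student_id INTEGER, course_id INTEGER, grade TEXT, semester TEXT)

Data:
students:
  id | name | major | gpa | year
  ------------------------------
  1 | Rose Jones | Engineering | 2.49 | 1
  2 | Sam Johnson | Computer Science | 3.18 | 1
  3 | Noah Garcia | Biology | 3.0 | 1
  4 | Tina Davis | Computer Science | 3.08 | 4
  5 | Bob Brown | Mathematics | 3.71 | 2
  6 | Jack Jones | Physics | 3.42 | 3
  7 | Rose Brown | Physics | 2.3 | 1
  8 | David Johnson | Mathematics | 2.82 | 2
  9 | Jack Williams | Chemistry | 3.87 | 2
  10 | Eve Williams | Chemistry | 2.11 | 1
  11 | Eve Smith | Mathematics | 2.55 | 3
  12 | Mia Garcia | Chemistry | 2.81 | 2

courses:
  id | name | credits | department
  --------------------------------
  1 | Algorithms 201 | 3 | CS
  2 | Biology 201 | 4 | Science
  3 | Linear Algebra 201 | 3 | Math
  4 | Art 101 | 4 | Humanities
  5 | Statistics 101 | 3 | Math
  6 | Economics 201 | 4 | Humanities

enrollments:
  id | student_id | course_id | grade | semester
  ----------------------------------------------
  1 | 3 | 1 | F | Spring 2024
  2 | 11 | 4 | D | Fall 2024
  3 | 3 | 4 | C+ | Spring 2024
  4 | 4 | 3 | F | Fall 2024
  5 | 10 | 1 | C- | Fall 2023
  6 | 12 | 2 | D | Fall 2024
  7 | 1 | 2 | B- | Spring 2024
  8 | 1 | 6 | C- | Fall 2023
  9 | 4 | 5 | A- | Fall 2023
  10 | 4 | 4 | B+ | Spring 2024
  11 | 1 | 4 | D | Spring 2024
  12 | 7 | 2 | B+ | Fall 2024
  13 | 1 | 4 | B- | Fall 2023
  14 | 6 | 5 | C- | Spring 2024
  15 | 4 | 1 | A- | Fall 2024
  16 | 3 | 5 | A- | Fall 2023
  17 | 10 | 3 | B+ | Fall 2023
SELECT id, student_id FROM enrollments WHERE student_id NOT IN (SELECT id FROM students WHERE major = 'Physics')

Execution result:
id | student_id
1 | 3
2 | 11
3 | 3
4 | 4
5 | 10
6 | 12
7 | 1
8 | 1
9 | 4
10 | 4
11 | 1
13 | 1
15 | 4
16 | 3
17 | 10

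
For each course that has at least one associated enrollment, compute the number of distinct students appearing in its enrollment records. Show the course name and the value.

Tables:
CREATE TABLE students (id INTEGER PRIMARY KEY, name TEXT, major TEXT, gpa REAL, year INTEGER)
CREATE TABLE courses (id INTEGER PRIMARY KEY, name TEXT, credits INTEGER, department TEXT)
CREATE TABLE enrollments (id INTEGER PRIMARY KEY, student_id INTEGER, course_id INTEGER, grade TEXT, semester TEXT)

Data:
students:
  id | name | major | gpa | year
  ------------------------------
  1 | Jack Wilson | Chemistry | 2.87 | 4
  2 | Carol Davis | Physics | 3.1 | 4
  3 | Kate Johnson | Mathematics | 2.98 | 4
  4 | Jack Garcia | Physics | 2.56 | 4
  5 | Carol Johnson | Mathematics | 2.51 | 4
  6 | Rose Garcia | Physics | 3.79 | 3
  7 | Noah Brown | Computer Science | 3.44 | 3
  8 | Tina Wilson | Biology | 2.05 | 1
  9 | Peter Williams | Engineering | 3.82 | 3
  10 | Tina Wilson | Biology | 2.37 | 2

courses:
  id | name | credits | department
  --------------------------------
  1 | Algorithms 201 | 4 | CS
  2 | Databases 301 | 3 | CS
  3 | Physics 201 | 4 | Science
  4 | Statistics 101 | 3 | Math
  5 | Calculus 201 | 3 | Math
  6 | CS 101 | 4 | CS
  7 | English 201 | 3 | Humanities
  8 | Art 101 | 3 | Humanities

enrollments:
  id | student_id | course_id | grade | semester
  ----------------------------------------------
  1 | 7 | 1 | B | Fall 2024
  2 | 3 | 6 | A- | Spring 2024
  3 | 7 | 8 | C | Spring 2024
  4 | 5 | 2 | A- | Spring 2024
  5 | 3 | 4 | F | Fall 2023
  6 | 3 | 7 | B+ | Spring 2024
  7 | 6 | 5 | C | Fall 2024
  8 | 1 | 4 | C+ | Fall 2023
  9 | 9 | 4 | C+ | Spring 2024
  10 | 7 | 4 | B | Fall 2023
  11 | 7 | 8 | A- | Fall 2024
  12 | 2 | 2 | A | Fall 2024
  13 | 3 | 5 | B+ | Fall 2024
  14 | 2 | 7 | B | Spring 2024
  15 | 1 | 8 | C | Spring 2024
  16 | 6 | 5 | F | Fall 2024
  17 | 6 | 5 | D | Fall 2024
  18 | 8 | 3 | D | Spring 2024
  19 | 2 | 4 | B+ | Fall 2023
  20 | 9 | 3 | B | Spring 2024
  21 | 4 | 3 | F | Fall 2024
SELECT p.name, COUNT(DISTINCT c.student_id) AS distinct_student_count FROM enrollments c JOIN courses p ON c.course_id = p.id GROUP BY p.id, p.name

Execution result:
name | distinct_student_count
Algorithms 201 | 1
Databases 301 | 2
Physics 201 | 3
Statistics 101 | 5
Calculus 201 | 2
CS 101 | 1
English 201 | 2
Art 101 | 2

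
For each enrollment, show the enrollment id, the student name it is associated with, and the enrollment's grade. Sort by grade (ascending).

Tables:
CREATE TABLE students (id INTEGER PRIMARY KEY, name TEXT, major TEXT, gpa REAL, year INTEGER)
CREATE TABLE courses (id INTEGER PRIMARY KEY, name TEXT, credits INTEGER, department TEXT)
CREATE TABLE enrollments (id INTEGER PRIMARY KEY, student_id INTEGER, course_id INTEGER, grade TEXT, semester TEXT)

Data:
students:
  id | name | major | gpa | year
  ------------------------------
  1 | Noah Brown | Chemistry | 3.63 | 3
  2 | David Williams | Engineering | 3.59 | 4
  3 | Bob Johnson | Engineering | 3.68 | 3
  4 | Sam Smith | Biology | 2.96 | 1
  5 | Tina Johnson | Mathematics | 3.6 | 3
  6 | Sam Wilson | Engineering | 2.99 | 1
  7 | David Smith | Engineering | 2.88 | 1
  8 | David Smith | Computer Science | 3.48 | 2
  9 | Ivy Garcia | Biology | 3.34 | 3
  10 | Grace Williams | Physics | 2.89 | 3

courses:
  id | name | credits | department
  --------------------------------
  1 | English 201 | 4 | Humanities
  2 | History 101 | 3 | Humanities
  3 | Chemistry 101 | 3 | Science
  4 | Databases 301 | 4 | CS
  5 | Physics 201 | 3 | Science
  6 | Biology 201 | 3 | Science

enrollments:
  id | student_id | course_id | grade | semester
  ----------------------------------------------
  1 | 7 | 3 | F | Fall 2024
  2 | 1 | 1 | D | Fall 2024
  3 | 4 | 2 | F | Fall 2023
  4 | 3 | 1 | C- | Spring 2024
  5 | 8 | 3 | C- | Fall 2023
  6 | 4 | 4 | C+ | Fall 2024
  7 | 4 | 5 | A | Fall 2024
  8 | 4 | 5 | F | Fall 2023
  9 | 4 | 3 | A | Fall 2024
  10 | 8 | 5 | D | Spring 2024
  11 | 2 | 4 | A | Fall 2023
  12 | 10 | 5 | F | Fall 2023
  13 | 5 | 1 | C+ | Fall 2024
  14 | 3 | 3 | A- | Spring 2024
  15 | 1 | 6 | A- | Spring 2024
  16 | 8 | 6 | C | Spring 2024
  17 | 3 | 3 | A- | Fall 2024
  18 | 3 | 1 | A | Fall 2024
SELECT c.id, p.name AS student, c.grade FROM enrollments c JOIN students p ON c.student_id = p.id ORDER BY c.grade ASC

Execution result:
id | student | grade
7 | Sam Smith | A
9 | Sam Smith | A
11 | David Williams | A
18 | Bob Johnson | A
14 | Bob Johnson | A-
15 | Noah Brown | A-
17 | Bob Johnson | A-
16 | David Smith | C
6 | Sam Smith | C+
13 | Tina Johnson | C+
4 | Bob Johnson | C-
5 | David Smith | C-
2 | Noah Brown | D
10 | David Smith | D
1 | David Smith | F
3 | Sam Smith | F
8 | Sam Smith | F
12 | Grace Williams | F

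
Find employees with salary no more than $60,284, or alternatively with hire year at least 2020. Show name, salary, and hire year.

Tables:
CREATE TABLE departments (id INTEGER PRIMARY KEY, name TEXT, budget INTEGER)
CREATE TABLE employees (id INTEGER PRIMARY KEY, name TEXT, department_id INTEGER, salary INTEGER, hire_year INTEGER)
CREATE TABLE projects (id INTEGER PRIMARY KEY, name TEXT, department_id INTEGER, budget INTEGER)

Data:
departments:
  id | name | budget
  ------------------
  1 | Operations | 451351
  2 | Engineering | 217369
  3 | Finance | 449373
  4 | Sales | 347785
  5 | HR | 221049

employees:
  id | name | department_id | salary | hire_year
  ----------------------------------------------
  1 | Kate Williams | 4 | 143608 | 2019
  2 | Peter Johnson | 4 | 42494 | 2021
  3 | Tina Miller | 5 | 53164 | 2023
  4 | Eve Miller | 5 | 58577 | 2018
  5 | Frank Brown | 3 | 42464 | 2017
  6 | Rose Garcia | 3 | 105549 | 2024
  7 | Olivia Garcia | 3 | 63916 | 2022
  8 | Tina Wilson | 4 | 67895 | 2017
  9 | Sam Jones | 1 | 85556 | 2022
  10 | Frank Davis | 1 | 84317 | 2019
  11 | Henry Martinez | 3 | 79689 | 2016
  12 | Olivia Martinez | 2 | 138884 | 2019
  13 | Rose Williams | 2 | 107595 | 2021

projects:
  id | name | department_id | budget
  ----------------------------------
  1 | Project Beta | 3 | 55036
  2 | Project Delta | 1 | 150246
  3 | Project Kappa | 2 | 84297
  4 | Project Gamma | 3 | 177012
SELECT name, salary, hire_year FROM employees WHERE salary <= 60284 OR hire_year >= 2020

Execution result:
name | salary | hire_year
Peter Johnson | 42494 | 2021
Tina Miller | 53164 | 2023
Eve Miller | 58577 | 2018
Frank Brown | 42464 | 2017
Rose Garcia | 105549 | 2024
Olivia Garcia | 63916 | 2022
Sam Jones | 85556 | 2022
Rose Williams | 107595 | 2021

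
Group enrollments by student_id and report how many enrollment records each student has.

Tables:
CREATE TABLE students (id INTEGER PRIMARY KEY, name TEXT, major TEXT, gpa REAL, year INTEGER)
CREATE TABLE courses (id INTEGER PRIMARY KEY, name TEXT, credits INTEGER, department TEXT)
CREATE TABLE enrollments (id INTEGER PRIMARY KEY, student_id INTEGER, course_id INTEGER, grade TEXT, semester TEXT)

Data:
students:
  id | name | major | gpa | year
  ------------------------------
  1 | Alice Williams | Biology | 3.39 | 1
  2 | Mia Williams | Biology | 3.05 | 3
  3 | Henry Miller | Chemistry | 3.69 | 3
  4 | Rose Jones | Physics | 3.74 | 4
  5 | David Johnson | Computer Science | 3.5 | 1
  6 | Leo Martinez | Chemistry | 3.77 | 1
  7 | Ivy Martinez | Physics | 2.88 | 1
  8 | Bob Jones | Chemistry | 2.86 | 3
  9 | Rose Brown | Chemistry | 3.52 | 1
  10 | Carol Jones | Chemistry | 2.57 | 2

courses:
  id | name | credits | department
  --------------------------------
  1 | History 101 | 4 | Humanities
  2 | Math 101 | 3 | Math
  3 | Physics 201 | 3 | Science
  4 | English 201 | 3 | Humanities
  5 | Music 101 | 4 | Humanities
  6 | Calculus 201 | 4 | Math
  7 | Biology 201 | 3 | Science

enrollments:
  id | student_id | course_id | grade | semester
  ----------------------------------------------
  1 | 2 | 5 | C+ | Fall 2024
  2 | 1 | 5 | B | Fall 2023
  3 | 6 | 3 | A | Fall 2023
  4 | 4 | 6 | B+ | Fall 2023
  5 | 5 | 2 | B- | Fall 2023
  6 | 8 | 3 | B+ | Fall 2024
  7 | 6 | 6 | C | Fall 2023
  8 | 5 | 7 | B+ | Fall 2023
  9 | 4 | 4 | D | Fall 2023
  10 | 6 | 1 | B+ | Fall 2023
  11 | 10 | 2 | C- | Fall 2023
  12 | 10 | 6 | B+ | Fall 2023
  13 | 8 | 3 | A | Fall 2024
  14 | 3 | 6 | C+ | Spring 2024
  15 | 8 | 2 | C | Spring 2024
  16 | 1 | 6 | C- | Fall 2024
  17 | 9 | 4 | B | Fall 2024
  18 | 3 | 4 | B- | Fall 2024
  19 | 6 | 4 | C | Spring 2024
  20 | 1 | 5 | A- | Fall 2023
SELECT student_id, COUNT(*) AS enrollment_count FROM enrollments GROUP BY student_id

Execution result:
student_id | enrollment_count
1 | 3
2 | 1
3 | 2
4 | 2
5 | 2
6 | 4
8 | 3
9 | 1
10 | 2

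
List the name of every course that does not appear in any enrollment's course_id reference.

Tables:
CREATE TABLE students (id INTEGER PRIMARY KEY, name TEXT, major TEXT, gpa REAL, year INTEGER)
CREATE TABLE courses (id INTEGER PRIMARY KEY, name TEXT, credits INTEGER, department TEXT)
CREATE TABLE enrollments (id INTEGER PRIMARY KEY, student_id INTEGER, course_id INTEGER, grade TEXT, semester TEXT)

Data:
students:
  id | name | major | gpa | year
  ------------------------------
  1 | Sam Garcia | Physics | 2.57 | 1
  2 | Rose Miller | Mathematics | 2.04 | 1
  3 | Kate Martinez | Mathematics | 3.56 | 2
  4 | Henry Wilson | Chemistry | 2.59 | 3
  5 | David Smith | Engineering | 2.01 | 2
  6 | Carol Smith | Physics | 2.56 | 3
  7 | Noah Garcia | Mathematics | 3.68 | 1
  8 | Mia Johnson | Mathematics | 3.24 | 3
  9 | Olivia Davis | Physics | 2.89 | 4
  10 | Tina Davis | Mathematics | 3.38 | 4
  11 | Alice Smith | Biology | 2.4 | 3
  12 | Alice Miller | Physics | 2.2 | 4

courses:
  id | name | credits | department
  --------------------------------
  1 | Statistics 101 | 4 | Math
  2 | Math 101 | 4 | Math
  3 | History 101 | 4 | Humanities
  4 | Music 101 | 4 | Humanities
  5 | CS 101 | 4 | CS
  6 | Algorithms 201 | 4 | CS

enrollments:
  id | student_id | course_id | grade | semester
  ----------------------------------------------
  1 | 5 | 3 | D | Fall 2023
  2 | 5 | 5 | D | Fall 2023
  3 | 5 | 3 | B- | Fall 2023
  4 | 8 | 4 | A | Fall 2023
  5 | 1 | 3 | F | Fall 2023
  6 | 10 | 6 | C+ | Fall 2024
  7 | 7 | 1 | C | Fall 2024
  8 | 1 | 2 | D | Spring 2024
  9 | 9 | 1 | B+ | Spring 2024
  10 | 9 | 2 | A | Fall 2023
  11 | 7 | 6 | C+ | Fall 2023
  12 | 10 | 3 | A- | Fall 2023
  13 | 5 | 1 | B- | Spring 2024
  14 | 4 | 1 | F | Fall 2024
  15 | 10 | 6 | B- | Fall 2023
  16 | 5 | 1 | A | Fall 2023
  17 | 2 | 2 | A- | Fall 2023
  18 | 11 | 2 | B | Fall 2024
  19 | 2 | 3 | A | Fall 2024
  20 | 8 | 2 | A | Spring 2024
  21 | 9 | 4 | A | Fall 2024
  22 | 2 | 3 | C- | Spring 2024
SELECT p.name FROM courses p LEFT JOIN enrollments c ON c.course_id = p.id WHERE c.id IS NULL

Execution result:
(no rows)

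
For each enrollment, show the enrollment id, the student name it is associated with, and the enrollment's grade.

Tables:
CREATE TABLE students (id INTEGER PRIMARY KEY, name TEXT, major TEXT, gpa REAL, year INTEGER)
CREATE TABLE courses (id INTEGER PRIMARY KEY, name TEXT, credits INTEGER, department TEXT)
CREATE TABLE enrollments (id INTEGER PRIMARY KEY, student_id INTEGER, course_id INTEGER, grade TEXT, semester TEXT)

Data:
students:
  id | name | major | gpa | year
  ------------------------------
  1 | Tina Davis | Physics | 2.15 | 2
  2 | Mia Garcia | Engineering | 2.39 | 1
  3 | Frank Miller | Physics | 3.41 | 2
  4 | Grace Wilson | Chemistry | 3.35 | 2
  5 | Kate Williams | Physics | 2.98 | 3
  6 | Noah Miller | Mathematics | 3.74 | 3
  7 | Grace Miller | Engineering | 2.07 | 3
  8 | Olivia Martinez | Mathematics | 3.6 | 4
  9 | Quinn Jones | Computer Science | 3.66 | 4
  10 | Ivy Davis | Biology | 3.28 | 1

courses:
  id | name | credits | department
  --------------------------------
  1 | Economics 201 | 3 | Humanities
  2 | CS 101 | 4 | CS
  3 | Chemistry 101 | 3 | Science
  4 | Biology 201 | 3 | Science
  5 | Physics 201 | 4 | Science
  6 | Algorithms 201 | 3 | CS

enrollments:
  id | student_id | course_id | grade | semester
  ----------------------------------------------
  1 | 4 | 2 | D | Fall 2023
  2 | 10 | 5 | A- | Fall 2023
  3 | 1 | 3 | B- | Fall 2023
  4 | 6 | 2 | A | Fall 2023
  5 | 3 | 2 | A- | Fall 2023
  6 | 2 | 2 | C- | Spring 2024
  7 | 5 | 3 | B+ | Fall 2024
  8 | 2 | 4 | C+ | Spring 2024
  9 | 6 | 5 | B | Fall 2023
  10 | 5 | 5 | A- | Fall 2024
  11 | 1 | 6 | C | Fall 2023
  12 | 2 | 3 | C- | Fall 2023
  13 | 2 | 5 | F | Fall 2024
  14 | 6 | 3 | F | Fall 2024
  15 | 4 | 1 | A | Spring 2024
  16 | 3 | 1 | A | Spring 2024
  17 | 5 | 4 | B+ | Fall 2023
SELECT c.id, p.name AS student, c.grade FROM enrollments c JOIN students p ON c.student_id = p.id

Execution result:
id | student | grade
1 | Grace Wilson | D
2 | Ivy Davis | A-
3 | Tina Davis | B-
4 | Noah Miller | A
5 | Frank Miller | A-
6 | Mia Garcia | C-
7 | Kate Williams | B+
8 | Mia Garcia | C+
9 | Noah Miller | B
10 | Kate Williams | A-
11 | Tina Davis | C
12 | Mia Garcia | C-
13 | Mia Garcia | F
14 | Noah Miller | F
15 | Grace Wilson | A
16 | Frank Miller | A
17 | Kate Williams | B+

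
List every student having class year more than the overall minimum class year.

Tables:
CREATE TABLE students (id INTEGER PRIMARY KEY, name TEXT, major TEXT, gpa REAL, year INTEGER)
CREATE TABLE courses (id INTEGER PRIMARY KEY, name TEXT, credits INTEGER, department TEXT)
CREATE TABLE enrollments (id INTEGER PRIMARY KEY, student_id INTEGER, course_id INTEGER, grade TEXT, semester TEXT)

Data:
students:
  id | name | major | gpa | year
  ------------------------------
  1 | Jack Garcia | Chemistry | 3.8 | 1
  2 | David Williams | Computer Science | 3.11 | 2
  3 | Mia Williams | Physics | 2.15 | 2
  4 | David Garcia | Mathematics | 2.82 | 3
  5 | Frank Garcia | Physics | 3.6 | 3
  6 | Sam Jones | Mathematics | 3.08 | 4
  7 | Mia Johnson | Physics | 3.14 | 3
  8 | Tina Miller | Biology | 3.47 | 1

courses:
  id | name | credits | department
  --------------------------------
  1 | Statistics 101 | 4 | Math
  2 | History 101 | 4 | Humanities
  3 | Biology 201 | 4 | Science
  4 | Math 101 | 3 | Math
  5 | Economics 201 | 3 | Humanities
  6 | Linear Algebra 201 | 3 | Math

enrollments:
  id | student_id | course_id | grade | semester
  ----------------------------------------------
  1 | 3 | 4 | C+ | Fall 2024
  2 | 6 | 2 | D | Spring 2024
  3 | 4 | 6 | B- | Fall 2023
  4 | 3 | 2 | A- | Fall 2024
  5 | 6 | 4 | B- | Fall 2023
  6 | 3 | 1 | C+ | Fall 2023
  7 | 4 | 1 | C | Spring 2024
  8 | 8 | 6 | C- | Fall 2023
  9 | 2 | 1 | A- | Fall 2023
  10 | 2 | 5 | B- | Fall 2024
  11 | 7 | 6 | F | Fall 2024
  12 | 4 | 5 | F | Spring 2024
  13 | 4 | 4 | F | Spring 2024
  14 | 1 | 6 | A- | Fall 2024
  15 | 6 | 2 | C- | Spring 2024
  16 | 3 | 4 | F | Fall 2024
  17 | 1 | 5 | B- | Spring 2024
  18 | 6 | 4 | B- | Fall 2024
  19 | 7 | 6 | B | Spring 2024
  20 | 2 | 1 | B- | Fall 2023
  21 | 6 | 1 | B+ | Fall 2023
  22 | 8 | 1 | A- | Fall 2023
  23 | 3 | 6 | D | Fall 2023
SELECT name, year FROM students WHERE year > (SELECT MIN(year) FROM students)

Execution result:
name | year
David Williams | 2
Mia Williams | 2
David Garcia | 3
Frank Garcia | 3
Sam Jones | 4
Mia Johnson | 3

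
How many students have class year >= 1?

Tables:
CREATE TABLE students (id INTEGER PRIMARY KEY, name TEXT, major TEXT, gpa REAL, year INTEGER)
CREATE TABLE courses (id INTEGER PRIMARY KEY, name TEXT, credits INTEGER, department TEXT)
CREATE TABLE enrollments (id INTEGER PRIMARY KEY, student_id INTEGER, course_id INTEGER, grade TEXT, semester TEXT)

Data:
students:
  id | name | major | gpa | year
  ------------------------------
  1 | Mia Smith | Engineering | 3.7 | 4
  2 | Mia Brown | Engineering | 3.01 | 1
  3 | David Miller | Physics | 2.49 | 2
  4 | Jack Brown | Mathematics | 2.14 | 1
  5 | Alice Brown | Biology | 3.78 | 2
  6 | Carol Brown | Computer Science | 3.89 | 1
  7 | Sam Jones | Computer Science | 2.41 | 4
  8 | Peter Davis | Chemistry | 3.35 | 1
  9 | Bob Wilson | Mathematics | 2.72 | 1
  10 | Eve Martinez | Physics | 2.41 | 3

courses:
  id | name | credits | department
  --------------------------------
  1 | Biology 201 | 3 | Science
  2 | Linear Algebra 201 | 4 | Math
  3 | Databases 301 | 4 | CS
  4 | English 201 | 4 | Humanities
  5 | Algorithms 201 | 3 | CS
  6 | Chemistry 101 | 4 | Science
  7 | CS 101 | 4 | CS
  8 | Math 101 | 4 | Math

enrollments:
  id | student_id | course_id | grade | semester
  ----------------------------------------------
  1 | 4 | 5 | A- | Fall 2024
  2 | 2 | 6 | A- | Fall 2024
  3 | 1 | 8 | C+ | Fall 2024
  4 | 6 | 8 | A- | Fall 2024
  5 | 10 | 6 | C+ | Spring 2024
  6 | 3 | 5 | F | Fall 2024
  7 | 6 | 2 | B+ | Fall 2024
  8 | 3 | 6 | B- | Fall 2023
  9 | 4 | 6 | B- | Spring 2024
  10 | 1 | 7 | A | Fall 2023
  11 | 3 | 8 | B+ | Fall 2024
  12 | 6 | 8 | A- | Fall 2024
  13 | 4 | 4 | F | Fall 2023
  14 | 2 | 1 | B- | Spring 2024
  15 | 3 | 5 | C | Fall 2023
SELECT COUNT(*) FROM students WHERE year >= 1

Execution result:
10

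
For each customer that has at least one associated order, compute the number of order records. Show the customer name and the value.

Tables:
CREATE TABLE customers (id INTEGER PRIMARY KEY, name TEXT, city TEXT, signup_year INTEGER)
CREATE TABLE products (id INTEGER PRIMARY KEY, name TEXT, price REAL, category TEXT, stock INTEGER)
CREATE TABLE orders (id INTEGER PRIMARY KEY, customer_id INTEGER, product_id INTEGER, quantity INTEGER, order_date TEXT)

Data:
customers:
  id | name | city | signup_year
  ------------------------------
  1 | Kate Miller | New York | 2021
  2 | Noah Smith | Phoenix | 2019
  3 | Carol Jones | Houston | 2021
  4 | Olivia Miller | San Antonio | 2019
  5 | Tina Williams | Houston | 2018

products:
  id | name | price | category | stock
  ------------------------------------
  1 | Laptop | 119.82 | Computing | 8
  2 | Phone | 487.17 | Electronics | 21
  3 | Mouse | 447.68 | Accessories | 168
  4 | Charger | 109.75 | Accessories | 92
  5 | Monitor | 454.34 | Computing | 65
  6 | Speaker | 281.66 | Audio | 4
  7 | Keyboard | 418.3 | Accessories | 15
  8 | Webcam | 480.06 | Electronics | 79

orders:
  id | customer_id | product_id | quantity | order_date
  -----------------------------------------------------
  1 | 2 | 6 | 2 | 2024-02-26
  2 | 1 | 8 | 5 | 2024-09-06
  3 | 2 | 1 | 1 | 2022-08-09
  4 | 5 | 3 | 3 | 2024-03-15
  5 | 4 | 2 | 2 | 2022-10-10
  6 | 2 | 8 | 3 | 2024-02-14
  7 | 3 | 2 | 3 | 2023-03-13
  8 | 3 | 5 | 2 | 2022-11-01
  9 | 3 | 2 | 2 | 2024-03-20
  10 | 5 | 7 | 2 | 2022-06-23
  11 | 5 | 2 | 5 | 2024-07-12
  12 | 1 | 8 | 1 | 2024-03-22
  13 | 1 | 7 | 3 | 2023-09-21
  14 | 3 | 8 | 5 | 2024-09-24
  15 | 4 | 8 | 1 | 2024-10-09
SELECT p.name, COUNT(*) AS n FROM orders c JOIN customers p ON c.customer_id = p.id GROUP BY p.id, p.name

Execution result:
name | n
Kate Miller | 3
Noah Smith | 3
Carol Jones | 4
Olivia Miller | 2
Tina Williams | 3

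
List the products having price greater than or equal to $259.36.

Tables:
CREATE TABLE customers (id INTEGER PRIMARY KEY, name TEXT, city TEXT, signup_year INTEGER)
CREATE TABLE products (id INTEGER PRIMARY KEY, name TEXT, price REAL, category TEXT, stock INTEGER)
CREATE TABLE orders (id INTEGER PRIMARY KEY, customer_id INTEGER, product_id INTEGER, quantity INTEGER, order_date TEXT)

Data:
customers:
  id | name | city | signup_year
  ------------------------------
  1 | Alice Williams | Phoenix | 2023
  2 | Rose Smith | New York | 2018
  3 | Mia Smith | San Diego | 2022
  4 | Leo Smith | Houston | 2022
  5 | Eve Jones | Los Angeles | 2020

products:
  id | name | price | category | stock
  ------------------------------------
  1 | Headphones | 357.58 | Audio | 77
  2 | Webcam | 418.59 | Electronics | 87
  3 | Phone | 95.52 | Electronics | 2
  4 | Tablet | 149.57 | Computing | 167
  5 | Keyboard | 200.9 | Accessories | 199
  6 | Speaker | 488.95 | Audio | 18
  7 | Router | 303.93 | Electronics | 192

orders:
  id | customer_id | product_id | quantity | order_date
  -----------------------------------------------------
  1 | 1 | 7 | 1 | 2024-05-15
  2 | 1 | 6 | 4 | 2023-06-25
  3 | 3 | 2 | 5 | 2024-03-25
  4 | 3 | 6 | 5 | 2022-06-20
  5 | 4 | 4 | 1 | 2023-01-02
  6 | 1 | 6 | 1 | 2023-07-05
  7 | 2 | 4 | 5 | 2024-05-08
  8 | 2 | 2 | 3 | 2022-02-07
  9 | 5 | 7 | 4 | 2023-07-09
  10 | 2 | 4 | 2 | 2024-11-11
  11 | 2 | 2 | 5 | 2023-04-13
SELECT name, price FROM products WHERE price >= 259.36

Execution result:
name | price
Headphones | 357.58
Webcam | 418.59
Speaker | 488.95
Router | 303.93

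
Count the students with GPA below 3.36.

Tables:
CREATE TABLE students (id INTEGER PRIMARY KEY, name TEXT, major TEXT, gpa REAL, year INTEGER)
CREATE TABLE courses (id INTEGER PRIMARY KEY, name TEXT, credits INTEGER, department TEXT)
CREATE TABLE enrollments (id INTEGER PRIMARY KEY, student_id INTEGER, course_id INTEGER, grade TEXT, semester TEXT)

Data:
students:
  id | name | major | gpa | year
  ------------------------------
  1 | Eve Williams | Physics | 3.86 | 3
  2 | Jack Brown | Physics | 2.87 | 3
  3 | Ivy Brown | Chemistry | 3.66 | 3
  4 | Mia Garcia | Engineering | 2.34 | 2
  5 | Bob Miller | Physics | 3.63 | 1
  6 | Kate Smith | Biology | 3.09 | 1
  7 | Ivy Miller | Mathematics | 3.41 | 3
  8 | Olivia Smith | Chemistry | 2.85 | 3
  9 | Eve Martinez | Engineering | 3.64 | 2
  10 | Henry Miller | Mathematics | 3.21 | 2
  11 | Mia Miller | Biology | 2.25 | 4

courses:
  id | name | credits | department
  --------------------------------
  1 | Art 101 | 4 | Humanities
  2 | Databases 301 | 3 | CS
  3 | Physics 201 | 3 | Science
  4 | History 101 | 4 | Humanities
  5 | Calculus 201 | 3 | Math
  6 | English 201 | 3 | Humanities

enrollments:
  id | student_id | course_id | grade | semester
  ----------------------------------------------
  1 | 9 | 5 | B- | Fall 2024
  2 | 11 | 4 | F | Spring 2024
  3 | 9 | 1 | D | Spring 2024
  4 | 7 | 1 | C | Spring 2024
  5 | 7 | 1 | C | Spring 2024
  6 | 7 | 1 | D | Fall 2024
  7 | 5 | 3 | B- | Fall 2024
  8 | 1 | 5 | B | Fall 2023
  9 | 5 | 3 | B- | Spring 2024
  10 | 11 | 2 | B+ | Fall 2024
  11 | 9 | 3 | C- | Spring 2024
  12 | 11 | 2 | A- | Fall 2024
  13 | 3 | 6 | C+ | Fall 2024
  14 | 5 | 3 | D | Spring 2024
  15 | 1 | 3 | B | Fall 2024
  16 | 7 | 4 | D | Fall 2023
SELECT COUNT(*) FROM students WHERE gpa < 3.36

Execution result:
6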